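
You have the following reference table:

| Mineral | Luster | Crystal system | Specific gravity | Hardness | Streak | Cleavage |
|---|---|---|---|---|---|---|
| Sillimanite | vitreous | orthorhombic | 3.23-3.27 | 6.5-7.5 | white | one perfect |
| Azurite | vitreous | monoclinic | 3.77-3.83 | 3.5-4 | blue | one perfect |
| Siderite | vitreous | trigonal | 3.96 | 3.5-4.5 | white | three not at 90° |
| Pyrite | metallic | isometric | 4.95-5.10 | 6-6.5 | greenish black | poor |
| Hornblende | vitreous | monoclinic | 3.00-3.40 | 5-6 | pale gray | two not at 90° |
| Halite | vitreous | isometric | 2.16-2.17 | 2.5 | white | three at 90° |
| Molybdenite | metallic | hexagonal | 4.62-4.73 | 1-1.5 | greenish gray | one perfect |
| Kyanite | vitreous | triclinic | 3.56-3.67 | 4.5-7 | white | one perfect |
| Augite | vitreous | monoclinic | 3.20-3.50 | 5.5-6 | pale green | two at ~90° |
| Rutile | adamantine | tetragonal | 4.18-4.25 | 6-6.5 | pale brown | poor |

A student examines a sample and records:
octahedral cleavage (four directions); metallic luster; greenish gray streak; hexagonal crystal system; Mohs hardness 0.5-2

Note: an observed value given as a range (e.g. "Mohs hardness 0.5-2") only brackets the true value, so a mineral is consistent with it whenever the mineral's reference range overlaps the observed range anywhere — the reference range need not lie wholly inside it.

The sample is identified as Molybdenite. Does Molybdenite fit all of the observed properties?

Octahedral cleavage (four directions) — Molybdenite has cleavage one perfect; inconsistent.
Metallic luster — consistent with Molybdenite (metallic luster).
Greenish gray streak — consistent with Molybdenite (greenish gray streak).
Hexagonal crystal system — consistent with Molybdenite (hexagonal system).
Mohs hardness 0.5-2 — consistent with Molybdenite (hardness 1-1.5).
The cleavage observation rules out Molybdenite.

No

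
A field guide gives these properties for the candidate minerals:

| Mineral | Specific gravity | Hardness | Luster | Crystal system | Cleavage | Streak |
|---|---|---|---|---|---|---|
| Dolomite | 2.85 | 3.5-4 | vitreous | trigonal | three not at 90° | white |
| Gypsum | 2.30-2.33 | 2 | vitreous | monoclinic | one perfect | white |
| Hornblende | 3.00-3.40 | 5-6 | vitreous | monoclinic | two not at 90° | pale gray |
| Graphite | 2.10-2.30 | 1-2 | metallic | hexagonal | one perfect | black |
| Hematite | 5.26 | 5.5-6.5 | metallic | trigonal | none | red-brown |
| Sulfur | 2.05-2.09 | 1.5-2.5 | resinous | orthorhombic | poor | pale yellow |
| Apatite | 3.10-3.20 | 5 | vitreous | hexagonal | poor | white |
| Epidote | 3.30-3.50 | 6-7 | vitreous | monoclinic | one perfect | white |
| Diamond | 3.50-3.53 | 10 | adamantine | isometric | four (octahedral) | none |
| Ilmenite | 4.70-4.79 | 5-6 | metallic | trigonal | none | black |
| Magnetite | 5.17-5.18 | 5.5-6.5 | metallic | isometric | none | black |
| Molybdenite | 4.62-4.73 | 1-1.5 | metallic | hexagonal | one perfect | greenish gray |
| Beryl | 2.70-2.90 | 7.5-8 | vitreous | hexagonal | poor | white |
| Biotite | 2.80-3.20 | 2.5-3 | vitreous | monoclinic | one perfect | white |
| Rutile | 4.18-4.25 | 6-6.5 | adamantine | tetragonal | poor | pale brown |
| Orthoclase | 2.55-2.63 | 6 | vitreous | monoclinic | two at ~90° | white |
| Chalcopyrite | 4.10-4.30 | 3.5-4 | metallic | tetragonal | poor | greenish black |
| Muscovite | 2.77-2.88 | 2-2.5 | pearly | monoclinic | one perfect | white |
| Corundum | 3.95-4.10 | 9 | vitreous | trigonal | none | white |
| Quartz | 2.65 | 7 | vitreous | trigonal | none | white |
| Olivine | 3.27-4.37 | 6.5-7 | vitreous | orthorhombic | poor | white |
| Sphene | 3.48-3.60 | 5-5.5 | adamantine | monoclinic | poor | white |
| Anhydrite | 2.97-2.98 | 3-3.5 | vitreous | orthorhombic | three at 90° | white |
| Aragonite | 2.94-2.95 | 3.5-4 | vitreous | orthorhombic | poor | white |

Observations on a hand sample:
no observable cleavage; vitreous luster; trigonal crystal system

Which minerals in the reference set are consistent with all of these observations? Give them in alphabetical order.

No observable cleavage: Hematite, Ilmenite, Magnetite, Corundum, Quartz remain.
Vitreous luster: leaves Corundum, Quartz.
Trigonal crystal system: all remaining candidates fit.
Remaining candidates: Corundum, Quartz.

Corundum, Quartz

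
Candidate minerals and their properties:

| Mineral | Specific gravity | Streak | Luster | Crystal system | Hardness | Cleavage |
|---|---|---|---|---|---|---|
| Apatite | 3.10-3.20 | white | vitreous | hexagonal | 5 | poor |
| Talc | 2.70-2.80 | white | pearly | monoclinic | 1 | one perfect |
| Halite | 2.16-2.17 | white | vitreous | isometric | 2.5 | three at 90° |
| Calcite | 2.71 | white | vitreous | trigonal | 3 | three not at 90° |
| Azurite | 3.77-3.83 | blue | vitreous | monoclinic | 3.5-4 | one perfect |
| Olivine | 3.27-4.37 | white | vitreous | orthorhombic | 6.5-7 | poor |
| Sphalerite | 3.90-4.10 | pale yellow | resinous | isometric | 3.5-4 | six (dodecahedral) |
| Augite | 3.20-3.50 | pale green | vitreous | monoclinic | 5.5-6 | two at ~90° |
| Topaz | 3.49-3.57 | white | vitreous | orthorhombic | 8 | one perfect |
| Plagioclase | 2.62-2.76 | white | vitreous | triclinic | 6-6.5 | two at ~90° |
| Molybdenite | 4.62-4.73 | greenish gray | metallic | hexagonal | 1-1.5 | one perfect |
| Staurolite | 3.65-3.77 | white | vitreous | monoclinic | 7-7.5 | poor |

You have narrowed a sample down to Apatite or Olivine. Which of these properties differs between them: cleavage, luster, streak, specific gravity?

specific gravity

Cleavage: both poor — shared.
Luster: both vitreous — shared.
Streak: both white — shared.
Specific gravity: Apatite 3.10-3.20, Olivine 3.27-4.37 — different.
Only specific gravity differs between Apatite and Olivine among the listed tests.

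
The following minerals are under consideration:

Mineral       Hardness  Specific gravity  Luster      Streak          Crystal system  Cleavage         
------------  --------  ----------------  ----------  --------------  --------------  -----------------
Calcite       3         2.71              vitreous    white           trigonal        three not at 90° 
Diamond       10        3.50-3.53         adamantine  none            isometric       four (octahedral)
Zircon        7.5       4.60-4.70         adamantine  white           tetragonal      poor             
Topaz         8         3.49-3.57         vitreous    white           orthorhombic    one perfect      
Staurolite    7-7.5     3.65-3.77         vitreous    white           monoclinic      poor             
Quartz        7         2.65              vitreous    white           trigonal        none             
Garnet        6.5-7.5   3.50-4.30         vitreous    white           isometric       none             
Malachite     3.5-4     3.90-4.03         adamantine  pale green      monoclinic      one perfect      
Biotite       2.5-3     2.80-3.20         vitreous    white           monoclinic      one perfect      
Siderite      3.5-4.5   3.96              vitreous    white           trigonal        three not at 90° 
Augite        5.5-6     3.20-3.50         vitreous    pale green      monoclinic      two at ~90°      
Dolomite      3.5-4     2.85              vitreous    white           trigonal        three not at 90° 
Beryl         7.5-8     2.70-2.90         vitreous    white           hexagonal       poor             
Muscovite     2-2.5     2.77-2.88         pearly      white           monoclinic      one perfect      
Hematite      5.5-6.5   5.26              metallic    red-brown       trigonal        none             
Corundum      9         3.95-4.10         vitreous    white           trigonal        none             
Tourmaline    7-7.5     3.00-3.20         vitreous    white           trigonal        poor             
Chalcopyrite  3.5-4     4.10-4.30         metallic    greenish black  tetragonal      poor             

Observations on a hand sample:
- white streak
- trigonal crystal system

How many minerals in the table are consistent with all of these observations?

6

White streak is inconsistent with Diamond, Malachite, Augite, Hematite, Chalcopyrite.
Trigonal crystal system — leaves Calcite, Quartz, Siderite, Dolomite, Corundum, Tourmaline.
The minerals that satisfy all observations are Calcite, Corundum, Dolomite, Quartz, Siderite, Tourmaline.
That is 6 minerals.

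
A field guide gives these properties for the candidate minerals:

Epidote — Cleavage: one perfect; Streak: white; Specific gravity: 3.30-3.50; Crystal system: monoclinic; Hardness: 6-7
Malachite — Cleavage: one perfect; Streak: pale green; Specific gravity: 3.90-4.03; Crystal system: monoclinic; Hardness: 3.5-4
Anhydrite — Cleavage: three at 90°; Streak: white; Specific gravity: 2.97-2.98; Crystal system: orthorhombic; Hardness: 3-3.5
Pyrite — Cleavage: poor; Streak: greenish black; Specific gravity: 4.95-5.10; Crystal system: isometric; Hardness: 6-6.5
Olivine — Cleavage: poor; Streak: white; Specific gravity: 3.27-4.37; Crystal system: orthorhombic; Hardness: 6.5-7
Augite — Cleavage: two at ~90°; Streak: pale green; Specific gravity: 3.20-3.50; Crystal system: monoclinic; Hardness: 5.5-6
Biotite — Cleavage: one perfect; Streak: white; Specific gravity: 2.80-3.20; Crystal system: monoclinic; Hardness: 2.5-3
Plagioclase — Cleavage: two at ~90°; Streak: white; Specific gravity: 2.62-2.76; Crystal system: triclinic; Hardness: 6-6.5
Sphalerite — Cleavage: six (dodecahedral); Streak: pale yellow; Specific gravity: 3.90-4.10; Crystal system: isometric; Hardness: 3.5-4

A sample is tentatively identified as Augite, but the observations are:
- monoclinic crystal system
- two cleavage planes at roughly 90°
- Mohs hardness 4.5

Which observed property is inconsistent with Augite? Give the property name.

hardness

Monoclinic crystal system: Augite has monoclinic system — within range.
Two cleavage planes at roughly 90°: Augite has cleavage two at ~90° — within range.
Mohs hardness 4.5: Augite has hardness 5.5-6 — does not match.
Everything matches except the hardness.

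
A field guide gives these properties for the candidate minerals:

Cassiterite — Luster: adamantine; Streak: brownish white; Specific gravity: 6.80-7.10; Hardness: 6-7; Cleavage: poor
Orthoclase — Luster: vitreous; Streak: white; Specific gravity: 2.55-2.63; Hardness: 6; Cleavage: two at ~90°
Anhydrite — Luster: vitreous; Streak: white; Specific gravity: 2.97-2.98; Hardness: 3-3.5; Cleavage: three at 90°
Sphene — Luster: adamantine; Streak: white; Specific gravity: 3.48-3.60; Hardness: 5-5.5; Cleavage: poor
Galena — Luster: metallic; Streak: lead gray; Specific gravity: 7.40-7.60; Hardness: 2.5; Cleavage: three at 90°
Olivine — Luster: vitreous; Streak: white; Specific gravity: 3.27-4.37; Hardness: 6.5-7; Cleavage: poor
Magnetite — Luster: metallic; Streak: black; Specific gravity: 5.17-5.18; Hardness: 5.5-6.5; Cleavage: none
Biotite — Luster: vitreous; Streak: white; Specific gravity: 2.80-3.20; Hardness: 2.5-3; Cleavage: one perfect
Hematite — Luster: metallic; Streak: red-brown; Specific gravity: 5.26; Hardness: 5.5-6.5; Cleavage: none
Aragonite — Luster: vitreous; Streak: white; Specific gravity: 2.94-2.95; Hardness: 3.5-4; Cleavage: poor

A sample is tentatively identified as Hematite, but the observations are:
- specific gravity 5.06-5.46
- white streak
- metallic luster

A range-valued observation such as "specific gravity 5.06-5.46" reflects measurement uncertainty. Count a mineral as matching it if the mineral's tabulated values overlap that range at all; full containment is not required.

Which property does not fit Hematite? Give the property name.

streak

Specific gravity 5.06-5.46: Hematite has SG 5.26 — consistent.
White streak: Hematite has red-brown streak — outside the reference range.
Metallic luster: Hematite has metallic luster — consistent.
Everything matches except the streak.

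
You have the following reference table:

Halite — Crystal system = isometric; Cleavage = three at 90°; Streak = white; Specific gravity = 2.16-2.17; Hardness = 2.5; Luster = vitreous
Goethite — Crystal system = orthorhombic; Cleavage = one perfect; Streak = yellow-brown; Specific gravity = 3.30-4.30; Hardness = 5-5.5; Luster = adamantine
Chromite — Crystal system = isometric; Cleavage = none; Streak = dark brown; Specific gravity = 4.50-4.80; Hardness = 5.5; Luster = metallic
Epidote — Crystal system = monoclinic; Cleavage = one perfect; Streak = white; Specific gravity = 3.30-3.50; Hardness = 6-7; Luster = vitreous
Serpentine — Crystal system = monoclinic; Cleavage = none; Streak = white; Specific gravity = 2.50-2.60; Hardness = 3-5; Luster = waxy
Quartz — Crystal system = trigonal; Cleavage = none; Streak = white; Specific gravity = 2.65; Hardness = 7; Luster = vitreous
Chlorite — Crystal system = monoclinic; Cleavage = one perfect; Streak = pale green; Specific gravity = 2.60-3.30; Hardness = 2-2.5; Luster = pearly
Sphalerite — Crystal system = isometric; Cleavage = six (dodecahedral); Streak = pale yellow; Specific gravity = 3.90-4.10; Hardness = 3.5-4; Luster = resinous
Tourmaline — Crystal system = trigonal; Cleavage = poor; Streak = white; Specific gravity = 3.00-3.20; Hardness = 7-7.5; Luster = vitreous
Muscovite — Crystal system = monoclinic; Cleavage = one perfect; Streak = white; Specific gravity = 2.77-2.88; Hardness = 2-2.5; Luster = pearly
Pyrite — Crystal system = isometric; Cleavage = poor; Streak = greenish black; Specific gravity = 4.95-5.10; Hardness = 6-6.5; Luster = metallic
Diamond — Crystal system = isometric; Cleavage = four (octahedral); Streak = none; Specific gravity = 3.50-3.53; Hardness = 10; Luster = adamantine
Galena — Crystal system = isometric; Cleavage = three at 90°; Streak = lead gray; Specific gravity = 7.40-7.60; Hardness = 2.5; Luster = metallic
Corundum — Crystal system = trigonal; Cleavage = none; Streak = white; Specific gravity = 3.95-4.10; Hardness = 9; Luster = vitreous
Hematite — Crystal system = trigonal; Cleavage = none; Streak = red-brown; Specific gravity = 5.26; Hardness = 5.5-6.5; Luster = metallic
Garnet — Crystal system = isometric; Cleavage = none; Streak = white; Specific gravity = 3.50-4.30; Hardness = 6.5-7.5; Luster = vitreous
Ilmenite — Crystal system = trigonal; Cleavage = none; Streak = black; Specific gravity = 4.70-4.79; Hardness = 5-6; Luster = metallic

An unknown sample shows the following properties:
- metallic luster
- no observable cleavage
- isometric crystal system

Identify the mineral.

Chromite

Metallic luster — only Chromite, Pyrite, Galena, Hematite, Ilmenite remain.
No observable cleavage excludes Pyrite, Galena.
Isometric crystal system — leaves Chromite.
The only mineral consistent with every observation is Chromite.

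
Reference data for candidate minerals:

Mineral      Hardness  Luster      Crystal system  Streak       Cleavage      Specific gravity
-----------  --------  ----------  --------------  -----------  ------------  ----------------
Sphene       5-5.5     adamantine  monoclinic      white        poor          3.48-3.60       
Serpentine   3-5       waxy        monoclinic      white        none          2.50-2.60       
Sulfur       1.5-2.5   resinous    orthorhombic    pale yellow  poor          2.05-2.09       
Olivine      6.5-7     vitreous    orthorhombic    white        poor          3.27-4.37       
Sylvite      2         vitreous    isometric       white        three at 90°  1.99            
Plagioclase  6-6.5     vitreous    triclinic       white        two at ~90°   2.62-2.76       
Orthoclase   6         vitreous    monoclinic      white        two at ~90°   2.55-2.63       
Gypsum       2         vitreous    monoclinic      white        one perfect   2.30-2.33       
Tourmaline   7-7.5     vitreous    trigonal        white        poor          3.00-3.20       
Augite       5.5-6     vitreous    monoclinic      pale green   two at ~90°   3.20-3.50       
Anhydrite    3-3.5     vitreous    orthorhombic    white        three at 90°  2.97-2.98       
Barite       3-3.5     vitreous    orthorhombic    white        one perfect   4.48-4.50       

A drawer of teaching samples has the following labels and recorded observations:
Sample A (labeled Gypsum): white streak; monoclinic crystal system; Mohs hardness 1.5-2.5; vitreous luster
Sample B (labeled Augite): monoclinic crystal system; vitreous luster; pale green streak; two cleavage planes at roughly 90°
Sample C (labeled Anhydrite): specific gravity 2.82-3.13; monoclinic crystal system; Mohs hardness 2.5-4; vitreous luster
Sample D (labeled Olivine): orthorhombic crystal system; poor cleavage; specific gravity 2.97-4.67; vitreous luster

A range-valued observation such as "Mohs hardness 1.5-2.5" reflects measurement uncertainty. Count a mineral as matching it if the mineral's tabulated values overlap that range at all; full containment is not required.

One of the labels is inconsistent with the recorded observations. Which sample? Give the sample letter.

Sample A: observations are consistent with Gypsum.
Sample B: observations are consistent with Augite.
Sample C: monoclinic crystal system is outside the reference for Anhydrite (orthorhombic system) — mislabeled.
Sample D: observations are consistent with Olivine.
Only sample C is inconsistent with its label.

C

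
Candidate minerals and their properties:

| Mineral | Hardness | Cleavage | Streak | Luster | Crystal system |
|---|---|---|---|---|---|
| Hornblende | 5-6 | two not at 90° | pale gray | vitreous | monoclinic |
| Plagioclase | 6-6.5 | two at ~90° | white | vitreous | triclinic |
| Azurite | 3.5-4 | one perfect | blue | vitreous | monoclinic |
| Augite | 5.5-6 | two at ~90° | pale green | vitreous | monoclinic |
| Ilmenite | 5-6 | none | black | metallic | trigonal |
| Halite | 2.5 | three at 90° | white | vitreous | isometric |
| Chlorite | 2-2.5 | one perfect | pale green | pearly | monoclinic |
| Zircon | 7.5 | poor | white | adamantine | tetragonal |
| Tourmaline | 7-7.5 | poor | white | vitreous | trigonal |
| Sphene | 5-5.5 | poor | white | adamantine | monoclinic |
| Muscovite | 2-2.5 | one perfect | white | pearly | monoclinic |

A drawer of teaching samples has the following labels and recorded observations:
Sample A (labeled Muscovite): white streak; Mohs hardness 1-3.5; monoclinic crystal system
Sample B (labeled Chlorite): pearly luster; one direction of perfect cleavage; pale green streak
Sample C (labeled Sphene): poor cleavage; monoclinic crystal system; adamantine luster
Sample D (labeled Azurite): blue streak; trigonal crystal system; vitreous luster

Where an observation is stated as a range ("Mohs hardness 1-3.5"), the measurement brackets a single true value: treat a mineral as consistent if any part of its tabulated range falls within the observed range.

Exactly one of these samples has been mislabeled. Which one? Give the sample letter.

Sample A: nothing contradicts Muscovite.
Sample B: nothing contradicts Chlorite.
Sample C: nothing contradicts Sphene.
Sample D: trigonal crystal system is outside the reference for Azurite (monoclinic system) — mislabeled.
Only sample D is inconsistent with its label.

D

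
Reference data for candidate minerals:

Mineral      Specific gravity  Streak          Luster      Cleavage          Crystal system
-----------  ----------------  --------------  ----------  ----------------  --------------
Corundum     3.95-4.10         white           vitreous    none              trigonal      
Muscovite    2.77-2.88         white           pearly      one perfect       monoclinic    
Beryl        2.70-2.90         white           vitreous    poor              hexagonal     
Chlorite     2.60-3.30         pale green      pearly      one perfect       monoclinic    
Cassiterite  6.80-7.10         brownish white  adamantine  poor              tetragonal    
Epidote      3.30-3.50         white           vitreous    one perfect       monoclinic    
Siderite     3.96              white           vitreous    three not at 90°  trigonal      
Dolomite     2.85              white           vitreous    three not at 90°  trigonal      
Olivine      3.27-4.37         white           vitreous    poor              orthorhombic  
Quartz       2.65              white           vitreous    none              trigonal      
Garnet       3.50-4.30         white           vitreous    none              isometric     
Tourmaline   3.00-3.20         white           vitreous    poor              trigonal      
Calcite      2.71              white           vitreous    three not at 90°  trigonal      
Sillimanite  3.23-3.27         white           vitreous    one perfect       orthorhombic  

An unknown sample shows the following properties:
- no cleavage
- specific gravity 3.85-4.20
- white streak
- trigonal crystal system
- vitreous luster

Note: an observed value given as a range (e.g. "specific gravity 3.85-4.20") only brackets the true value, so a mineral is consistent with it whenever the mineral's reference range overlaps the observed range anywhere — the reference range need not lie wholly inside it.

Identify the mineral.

Corundum

No cleavage: narrows the field to Corundum, Quartz, Garnet.
Specific gravity 3.85-4.20 is inconsistent with Quartz.
White streak: all remaining candidates fit.
Trigonal crystal system eliminates Garnet.
Vitreous luster: no further eliminations.
Only Corundum satisfies all observations.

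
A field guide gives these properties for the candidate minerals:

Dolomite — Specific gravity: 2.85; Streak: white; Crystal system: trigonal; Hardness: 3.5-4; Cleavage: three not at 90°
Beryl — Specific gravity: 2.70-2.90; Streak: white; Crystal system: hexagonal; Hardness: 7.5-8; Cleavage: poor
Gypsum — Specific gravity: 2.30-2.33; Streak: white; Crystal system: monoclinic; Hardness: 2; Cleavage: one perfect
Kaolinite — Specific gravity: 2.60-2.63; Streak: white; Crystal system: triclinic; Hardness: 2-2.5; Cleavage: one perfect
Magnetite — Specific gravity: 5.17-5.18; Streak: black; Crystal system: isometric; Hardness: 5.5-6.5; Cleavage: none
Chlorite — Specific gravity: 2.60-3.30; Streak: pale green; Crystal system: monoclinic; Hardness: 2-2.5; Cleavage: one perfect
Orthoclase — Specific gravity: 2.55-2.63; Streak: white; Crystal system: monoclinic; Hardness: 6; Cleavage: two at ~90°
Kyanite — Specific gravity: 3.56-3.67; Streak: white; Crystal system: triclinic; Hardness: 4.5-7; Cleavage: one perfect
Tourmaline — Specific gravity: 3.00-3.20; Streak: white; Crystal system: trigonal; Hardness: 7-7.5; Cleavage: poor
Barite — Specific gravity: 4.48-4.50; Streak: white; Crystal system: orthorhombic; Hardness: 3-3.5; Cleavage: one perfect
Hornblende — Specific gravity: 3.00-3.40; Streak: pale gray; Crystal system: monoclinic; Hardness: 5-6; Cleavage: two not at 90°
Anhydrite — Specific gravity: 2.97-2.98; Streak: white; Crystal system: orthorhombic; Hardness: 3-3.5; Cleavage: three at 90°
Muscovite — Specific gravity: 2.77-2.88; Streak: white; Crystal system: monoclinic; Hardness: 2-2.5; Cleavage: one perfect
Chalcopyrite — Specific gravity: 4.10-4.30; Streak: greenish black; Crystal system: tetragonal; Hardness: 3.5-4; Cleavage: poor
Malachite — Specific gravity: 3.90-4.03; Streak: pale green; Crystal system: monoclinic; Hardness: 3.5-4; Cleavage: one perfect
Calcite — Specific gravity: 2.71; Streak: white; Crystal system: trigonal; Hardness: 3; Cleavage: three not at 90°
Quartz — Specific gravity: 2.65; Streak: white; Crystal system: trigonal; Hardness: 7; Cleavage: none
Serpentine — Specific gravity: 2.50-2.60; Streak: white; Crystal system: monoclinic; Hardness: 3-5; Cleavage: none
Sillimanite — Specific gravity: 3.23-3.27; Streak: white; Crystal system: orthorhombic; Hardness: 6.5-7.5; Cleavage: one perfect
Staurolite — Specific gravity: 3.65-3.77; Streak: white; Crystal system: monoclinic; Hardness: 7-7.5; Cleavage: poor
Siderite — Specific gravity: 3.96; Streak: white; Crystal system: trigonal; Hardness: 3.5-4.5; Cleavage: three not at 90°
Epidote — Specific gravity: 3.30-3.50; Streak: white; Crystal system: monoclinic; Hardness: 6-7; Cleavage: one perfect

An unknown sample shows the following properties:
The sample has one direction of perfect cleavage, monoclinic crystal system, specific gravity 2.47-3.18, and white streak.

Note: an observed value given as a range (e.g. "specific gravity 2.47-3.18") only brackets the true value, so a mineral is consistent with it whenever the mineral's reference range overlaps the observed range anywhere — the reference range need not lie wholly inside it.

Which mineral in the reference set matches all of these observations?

Muscovite

One direction of perfect cleavage: narrows the field to Gypsum, Kaolinite, Chlorite, Kyanite, Barite, Muscovite, Malachite, Sillimanite, Epidote.
Monoclinic crystal system rules out Kaolinite, Kyanite, Barite, Sillimanite.
Specific gravity 2.47-3.18: Chlorite, Muscovite remain.
White streak is inconsistent with Chlorite.
The only mineral consistent with every observation is Muscovite.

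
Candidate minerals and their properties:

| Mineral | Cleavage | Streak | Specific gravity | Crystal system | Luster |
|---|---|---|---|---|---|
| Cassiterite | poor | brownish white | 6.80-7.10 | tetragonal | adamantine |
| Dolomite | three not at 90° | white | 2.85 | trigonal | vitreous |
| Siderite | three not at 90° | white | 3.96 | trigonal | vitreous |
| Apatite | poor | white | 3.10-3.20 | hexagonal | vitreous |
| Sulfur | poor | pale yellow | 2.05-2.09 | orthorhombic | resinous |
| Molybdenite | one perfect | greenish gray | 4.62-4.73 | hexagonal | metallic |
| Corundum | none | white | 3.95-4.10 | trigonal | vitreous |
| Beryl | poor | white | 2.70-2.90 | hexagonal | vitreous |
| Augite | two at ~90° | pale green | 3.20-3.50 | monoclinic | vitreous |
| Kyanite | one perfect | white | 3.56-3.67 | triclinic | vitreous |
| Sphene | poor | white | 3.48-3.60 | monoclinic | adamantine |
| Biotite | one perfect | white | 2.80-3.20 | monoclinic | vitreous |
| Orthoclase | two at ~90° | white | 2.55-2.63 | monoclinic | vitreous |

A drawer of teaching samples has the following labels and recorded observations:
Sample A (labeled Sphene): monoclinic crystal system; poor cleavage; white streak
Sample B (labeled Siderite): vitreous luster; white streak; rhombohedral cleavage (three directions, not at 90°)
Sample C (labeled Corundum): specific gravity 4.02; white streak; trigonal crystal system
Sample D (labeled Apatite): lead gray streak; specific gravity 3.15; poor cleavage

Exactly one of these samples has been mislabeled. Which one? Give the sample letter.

Sample A: all recorded properties match Sphene.
Sample B: all recorded properties match Siderite.
Sample C: all recorded properties match Corundum.
Sample D: lead gray streak is outside the reference for Apatite (white streak) — mislabeled.
Only sample D is inconsistent with its label.

D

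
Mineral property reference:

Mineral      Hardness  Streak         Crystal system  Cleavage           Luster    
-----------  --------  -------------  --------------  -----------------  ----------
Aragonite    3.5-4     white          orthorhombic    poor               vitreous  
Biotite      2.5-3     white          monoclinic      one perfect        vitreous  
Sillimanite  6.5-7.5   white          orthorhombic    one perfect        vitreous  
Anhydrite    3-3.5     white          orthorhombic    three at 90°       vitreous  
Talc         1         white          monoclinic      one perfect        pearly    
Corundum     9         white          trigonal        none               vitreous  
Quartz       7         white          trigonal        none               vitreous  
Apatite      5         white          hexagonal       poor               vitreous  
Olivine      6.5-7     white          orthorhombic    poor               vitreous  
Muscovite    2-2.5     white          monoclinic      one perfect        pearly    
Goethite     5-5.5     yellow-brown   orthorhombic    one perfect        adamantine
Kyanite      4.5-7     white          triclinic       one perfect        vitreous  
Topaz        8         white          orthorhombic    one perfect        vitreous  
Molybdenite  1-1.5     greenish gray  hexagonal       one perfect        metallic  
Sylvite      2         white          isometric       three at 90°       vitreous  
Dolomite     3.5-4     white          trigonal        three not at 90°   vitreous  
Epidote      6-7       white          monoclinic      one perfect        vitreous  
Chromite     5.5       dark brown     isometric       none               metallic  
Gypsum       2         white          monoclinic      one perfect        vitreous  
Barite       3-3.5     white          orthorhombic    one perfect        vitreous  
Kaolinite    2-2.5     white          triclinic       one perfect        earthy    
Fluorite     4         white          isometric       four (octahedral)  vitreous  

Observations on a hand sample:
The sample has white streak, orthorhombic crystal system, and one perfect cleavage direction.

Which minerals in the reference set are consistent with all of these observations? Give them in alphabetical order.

White streak excludes Goethite, Molybdenite, Chromite.
Orthorhombic crystal system: narrows the field to Aragonite, Sillimanite, Anhydrite, Olivine, Topaz, Barite.
One perfect cleavage direction is inconsistent with Aragonite, Anhydrite, Olivine.
Remaining candidates: Barite, Sillimanite, Topaz.

Barite, Sillimanite, Topaz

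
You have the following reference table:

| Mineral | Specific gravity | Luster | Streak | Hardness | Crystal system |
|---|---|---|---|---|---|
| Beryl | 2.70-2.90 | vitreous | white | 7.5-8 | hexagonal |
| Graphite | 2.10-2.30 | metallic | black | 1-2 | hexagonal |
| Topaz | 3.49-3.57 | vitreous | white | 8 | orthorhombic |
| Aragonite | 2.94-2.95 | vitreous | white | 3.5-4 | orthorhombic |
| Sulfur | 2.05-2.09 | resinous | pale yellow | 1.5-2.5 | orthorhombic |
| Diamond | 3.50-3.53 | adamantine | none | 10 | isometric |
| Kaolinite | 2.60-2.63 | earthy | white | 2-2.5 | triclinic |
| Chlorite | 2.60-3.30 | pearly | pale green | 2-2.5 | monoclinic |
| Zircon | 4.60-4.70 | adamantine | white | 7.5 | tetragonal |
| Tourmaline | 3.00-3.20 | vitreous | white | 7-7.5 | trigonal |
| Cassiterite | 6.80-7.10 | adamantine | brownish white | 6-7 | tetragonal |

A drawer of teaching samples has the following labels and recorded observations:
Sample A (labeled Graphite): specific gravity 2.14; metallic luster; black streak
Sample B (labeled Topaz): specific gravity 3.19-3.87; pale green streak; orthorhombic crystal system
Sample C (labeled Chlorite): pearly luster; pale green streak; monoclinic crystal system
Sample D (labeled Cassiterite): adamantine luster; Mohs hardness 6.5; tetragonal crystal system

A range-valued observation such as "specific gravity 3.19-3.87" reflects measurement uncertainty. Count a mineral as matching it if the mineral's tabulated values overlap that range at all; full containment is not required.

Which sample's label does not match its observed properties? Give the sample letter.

B

Sample A: every observation is compatible with the reference values for Graphite.
Sample B: pale green streak is outside the reference for Topaz (white streak) — mislabeled.
Sample C: every observation is compatible with the reference values for Chlorite.
Sample D: every observation is compatible with the reference values for Cassiterite.
The mislabeled specimen is B.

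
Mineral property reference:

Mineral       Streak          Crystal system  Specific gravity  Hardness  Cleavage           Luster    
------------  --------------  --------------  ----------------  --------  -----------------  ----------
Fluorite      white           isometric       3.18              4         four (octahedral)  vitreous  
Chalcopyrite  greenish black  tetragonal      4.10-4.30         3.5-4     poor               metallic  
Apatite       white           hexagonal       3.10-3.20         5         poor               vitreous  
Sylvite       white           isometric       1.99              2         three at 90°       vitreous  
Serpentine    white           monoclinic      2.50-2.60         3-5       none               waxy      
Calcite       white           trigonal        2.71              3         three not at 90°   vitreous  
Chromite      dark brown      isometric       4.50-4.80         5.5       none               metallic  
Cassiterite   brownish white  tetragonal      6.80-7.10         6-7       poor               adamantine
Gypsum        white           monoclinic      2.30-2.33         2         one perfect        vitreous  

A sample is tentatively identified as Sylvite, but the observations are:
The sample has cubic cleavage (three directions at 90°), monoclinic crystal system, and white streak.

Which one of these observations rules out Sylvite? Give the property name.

Cubic cleavage (three directions at 90°): Sylvite has cleavage three at 90° — within range.
Monoclinic crystal system: Sylvite has isometric system — outside the reference range.
White streak: Sylvite has white streak — within range.
Everything matches except the crystal system.

crystal system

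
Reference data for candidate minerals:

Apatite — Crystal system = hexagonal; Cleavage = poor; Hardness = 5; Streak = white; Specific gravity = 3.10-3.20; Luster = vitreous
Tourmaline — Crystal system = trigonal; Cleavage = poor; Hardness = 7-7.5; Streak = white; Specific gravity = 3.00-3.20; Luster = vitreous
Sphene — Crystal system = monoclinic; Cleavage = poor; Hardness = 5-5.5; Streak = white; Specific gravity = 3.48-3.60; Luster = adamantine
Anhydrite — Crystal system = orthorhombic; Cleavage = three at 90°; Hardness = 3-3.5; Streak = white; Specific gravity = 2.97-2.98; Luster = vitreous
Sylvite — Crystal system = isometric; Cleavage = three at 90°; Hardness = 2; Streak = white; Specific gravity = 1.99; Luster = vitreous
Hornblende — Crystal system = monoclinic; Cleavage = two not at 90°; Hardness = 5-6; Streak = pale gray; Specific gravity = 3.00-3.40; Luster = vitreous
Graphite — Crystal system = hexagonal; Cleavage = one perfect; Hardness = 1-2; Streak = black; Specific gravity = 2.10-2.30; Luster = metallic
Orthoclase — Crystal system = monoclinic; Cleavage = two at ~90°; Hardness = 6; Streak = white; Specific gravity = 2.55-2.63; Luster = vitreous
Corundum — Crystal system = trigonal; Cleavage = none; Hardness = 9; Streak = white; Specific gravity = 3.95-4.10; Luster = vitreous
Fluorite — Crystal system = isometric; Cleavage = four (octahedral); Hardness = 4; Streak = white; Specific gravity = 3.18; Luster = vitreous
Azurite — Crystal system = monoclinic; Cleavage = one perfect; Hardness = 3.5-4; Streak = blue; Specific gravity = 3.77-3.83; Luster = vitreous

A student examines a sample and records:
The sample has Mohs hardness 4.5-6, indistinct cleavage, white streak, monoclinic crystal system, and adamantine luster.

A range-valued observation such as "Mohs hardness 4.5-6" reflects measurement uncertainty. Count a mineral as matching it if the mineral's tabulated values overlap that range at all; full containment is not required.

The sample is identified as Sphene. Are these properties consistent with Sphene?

Consistent

Mohs hardness 4.5-6 — is consistent with Sphene (hardness 5-5.5).
Indistinct cleavage — is consistent with Sphene (cleavage poor).
White streak — is consistent with Sphene (white streak).
Monoclinic crystal system — is consistent with Sphene (monoclinic system).
Adamantine luster — is consistent with Sphene (adamantine luster).
All observations are consistent with the tabulated values for Sphene.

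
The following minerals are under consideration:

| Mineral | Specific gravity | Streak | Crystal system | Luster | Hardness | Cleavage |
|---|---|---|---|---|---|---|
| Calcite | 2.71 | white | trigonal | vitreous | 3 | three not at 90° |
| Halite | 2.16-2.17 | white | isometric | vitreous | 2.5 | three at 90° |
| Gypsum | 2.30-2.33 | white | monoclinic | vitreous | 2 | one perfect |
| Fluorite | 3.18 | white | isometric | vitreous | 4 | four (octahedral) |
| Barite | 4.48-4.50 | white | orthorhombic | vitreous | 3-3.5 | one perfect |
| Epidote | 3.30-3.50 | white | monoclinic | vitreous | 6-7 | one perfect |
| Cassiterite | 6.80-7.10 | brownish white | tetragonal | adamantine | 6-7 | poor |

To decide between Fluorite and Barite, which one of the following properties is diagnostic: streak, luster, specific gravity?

Streak: both white — no difference.
Luster: both vitreous — no difference.
Specific gravity: Fluorite 3.18, Barite 4.48-4.50 — different.
Of the listed properties, specific gravity is the one that separates them.

specific gravity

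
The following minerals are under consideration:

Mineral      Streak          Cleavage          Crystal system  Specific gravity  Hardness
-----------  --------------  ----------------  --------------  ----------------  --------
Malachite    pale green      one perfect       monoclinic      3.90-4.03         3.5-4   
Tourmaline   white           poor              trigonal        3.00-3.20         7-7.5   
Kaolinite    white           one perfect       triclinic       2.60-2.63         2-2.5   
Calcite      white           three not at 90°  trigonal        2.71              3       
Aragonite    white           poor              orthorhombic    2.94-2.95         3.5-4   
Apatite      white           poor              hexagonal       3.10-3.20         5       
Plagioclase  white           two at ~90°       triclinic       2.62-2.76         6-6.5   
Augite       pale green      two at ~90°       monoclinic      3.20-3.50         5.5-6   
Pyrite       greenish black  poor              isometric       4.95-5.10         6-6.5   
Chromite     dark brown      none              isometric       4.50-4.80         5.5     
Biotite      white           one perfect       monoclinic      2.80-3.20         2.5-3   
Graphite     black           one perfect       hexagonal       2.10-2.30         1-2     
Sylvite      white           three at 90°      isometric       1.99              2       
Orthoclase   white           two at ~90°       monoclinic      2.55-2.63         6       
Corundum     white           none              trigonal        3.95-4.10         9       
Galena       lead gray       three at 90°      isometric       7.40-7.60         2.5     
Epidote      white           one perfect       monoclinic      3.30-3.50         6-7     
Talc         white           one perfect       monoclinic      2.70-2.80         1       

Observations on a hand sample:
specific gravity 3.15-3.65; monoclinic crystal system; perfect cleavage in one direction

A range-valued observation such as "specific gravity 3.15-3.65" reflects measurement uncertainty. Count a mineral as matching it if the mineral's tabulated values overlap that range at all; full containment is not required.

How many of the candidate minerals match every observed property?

2

Specific gravity 3.15-3.65: narrows the field to Tourmaline, Apatite, Augite, Biotite, Epidote.
Monoclinic crystal system excludes Tourmaline, Apatite.
Perfect cleavage in one direction rules out Augite.
Consistent with every observation: Biotite, Epidote.
That is 2 minerals.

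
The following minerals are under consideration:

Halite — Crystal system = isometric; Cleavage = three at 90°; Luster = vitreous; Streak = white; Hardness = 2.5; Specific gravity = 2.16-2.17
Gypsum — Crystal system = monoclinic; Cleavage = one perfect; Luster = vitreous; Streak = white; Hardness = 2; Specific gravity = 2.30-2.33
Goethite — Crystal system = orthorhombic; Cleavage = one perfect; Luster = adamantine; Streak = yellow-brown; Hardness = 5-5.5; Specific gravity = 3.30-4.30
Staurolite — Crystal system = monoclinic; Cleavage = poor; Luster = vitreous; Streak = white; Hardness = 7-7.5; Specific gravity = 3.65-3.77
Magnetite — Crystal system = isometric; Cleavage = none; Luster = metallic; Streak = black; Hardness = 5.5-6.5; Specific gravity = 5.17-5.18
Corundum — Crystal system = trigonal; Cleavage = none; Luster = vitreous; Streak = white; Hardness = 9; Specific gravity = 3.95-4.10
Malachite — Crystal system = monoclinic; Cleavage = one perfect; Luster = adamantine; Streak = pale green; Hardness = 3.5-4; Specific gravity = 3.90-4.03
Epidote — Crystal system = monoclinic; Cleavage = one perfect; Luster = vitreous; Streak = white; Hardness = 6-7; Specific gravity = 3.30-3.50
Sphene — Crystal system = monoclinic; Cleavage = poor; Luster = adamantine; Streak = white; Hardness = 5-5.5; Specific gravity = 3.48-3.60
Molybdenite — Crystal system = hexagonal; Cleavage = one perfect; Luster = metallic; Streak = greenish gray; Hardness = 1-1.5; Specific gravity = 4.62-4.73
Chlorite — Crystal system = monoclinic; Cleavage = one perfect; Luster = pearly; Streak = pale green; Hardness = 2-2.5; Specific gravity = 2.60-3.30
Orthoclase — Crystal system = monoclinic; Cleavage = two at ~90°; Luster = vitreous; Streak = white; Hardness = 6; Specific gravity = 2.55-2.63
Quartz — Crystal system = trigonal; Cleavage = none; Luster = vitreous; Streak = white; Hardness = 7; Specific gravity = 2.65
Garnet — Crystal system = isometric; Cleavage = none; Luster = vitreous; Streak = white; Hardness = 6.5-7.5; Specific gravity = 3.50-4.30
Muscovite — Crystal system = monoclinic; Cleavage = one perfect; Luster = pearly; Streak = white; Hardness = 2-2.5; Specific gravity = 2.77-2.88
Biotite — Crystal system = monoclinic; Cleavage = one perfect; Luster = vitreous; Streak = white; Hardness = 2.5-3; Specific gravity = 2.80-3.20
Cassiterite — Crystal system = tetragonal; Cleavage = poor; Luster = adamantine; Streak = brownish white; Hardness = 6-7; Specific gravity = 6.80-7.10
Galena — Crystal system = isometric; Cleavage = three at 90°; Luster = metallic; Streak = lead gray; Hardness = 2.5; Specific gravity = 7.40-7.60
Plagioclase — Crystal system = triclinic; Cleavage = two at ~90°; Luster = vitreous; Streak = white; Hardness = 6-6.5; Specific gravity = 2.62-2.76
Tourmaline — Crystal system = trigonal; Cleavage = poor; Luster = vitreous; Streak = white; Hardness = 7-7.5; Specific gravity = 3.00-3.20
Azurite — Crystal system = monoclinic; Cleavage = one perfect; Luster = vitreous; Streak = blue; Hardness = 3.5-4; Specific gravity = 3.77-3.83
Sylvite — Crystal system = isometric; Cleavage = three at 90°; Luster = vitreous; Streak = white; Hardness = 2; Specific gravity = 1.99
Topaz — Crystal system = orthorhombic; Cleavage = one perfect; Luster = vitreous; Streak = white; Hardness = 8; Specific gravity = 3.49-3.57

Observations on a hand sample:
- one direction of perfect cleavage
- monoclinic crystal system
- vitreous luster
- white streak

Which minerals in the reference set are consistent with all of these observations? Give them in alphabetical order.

One direction of perfect cleavage — Gypsum, Goethite, Malachite, Epidote, Molybdenite, Chlorite, Muscovite, Biotite, Azurite, Topaz remain.
Monoclinic crystal system eliminates Goethite, Molybdenite, Topaz.
Vitreous luster eliminates Malachite, Chlorite, Muscovite.
White streak excludes Azurite.
Remaining candidates: Biotite, Epidote, Gypsum.

Biotite, Epidote, Gypsum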